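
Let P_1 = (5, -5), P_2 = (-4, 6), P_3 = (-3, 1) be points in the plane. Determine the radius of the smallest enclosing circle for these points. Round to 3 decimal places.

Side lengths²: P_1P_2² = 202, P_1P_3² = 100, P_2P_3² = 26.
Since P_1P_2² = 202 ≥ 100 + 26 = 126, the angle opposite P_1P_2 is not acute, so the smallest enclosing circle has P_1P_2 as diameter.
Centre = midpoint of P_1P_2 = (0.5, 0.5), r² = 202/4 = 50.5.
r = √(50.5) ≈ 7.106.

7.106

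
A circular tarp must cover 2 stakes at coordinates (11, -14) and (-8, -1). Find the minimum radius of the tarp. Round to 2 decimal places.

The smallest circle enclosing two points has them as diameter endpoints.
Centre = midpoint = (1.5, -7.5); r² = |(11, -14)−(-8, -1)|²/4 = 530/4 = 132.5.
r = √(132.5) ≈ 11.51.

11.51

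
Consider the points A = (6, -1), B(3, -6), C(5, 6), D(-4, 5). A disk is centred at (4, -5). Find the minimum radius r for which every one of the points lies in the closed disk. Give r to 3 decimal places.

The required radius is the distance from (4, -5) to the farthest point.
Squared distances: 20, 2, 122, 164.
Maximum is 164, attained at D.
r = √164 ≈ 12.806.

12.806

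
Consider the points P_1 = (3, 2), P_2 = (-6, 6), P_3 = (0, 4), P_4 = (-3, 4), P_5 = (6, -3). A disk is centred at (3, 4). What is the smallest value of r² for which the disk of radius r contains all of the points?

The required radius is the distance from (3, 4) to the farthest point.
Squared distances: 4, 85, 9, 36, 58.
Maximum is 85, attained at P_2.

85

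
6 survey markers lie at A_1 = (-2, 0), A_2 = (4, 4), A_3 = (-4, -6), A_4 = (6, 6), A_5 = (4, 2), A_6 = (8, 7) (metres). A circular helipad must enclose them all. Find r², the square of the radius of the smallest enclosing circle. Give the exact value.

78.25

The minimum enclosing circle of a finite set is fixed by two of the points (as a diameter) or three (as a circumcircle).
The farthest pair is A_3–A_6 with squared distance 313. The circle on this segment as diameter has centre (2, 0.5) and r² = 313/4 = 78.25.
Check A_1: distance² to centre = 16.25 ≤ 78.25, so it lies inside.
All remaining points lie in this disk, and no smaller disk contains both endpoints, so this is the minimum enclosing circle.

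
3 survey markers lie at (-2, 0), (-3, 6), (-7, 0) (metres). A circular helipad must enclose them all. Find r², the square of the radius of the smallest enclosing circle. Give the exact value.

Call the three points A, B, C in the order given.
Side lengths²: AB² = 37, AC² = 25, BC² = 52.
Since BC² = 52 < 37 + 25 = 62, the triangle is acute, so the smallest enclosing circle is the circumcircle.
Circumcentre = (-4.5, 8/3), r² = 481/36.

481/36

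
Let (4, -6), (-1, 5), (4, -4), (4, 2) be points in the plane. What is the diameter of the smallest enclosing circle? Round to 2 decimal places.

The farthest pair is (4, -6)–(-1, 5) with squared distance 146. The circle on this segment as diameter has centre (1.5, -0.5) and r² = 146/4 = 36.5.
Check (4, -4): distance² to centre = 18.5 ≤ 36.5, so it lies inside.
All remaining points lie in this disk, and no smaller disk contains both endpoints, so this is the minimum enclosing circle.
Diameter = 2r = 2√(36.5) ≈ 12.08.

12.08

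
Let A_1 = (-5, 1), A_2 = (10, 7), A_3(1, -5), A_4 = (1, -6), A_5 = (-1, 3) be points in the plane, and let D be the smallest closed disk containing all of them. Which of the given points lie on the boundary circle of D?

By Welzl's lemma the MEC is supported by two points (diametrically opposite) or three points (on a circumcircle).
The minimum enclosing circle is determined by three boundary points: A_1, A_2, A_4.
Their circumcentre is (309/94, 191/94) with r² = 308125/4418.
The farthest remaining point A_3 is at distance² 241573/4418 ≤ 308125/4418.
The points at distance exactly r from the centre are A_1, A_2, A_4 — 3 points.

A_1, A_2, A_4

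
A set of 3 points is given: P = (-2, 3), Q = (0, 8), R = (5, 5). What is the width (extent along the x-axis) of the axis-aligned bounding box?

max x = 5, min x = -2, so width = 7.

7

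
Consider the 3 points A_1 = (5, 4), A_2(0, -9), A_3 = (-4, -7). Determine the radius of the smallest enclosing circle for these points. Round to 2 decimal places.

Side lengths²: A_1A_2² = 194, A_1A_3² = 202, A_2A_3² = 20.
Since A_1A_3² = 202 < 194 + 20 = 214, the triangle is acute, so the smallest enclosing circle is the circumcircle.
Circumcentre = (32/31, -60/31), r² = 48985/961.
r = √(48985/961) ≈ 7.14.

7.14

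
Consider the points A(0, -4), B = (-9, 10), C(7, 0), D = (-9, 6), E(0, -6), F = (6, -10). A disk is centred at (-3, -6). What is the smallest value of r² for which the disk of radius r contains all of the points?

292

The required radius is the distance from (-3, -6) to the farthest point.
Squared distances: 13, 292, 136, 180, 9, 97.
Maximum is 292, attained at B.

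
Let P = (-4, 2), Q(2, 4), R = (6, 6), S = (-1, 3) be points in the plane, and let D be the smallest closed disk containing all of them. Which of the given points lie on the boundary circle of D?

P, R

A smallest enclosing disk is always determined by at most three of the input points on its boundary.
The farthest pair is P–R with squared distance 116. The circle on this segment as diameter has centre (1, 4) and r² = 116/4 = 29.
Check Q: distance² to centre = 1 ≤ 29, so it lies inside.
All remaining points lie in this disk, and no smaller disk contains both endpoints, so this is the minimum enclosing circle.
The points at distance exactly r from the centre are P, R — 2 points.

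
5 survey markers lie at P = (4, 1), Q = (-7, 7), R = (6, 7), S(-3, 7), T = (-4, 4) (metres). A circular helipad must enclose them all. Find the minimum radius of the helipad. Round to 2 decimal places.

6.60

The minimum enclosing circle is determined by three boundary points: P, Q, R.
Their circumcentre is (-0.5, 35/6) with r² = 785/18.
The farthest remaining point T is at distance² 281/18 ≤ 785/18.
r = √(785/18) ≈ 6.60.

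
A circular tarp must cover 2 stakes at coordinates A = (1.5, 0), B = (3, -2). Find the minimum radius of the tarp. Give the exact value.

The smallest circle enclosing two points has them as diameter endpoints.
Centre = midpoint = (2.25, -1); r² = |AB|²/4 = 6.25/4 = 1.5625.
r = √(1.5625) = 1.25.

1.25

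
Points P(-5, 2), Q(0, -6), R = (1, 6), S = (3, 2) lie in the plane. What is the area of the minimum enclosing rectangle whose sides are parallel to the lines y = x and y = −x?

84.5

In coordinates u = x + y, v = x − y the rectangle is axis-aligned; the map (x,y)→(u,v) scales areas by 2.
u-values: -3, -6, 7, 5; range = 7 − (-6) = 13.
v-values: -7, 6, -5, 1; range = 6 − (-7) = 13.
Area = (13 × 13) / 2 = 84.5.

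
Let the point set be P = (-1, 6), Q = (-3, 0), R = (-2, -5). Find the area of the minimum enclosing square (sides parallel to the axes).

121

The bounding box has width 2 and height 11.
An axis-aligned square enclosing the set must have side ≥ max(width, height).
So the minimum side is max(2, 11) = 11.
Area = 11² = 121.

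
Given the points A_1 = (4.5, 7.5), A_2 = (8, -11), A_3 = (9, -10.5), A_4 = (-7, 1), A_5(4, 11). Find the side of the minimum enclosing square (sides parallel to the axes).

22

The bounding box has width 16 and height 22.
An axis-aligned square enclosing the set must have side ≥ max(width, height).
So the minimum side is max(16, 22) = 22.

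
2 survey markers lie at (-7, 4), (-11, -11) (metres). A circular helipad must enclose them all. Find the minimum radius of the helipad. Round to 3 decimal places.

The smallest circle enclosing two points has them as diameter endpoints.
Centre = midpoint = (-9, -3.5); r² = |(-7, 4)−(-11, -11)|²/4 = 241/4 = 60.25.
r = √(60.25) ≈ 7.762.

7.762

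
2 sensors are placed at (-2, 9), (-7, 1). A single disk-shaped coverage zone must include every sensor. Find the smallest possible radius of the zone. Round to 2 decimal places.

4.72

The smallest circle enclosing two points has them as diameter endpoints.
Centre = midpoint = (-4.5, 5); r² = |(-2, 9)−(-7, 1)|²/4 = 89/4 = 22.25.
r = √(22.25) ≈ 4.72.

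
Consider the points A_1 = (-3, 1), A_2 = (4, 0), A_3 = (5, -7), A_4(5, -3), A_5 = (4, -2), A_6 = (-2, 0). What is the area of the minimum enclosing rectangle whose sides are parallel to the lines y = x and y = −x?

In coordinates u = x + y, v = x − y the rectangle is axis-aligned; the map (x,y)→(u,v) scales areas by 2.
u-values: -2, 4, -2, 2, 2, -2; range = 4 − (-2) = 6.
v-values: -4, 4, 12, 8, 6, -2; range = 12 − (-4) = 16.
Area = (6 × 16) / 2 = 48.

48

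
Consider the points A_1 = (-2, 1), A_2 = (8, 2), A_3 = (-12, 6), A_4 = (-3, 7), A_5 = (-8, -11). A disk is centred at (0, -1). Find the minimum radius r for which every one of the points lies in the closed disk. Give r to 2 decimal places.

13.89

The required radius is the distance from (0, -1) to the farthest point.
Squared distances: 8, 73, 193, 73, 164.
Maximum is 193, attained at A_3.
r = √193 ≈ 13.89.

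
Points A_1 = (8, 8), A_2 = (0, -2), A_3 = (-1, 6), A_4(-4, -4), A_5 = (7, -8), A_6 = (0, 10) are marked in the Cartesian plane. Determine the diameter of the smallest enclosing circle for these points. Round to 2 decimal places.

19.31

The minimum enclosing circle of a finite set is fixed by two of the points (as a diameter) or three (as a circumcircle).
The farthest pair is A_5–A_6 with squared distance 373. The circle on this segment as diameter has centre (3.5, 1) and r² = 373/4 = 93.25.
Check A_1: distance² to centre = 69.25 ≤ 93.25, so it lies inside.
All remaining points lie in this disk, and no smaller disk contains both endpoints, so this is the minimum enclosing circle.
Diameter = 2r = 2√(93.25) ≈ 19.31.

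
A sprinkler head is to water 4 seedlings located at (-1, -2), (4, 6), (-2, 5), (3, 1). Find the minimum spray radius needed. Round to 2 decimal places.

4.72

The farthest pair is (-1, -2)–(4, 6) with squared distance 89. The circle on this segment as diameter has centre (1.5, 2) and r² = 89/4 = 22.25.
Check (-2, 5): distance² to centre = 21.25 ≤ 22.25, so it lies inside.
All remaining points lie in this disk, and no smaller disk contains both endpoints, so this is the minimum enclosing circle.
r = √(22.25) ≈ 4.72.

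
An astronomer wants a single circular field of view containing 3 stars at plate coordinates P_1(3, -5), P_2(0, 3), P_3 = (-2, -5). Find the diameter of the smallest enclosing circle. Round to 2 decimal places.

8.81

Side lengths²: P_1P_2² = 73, P_1P_3² = 25, P_2P_3² = 68.
Since P_1P_2² = 73 < 68 + 25 = 93, the triangle is acute, so the smallest enclosing circle is the circumcircle.
Circumcentre = (0.5, -1.375), r² = 19.390625.
Diameter = 2r = 2√(19.390625) ≈ 8.81.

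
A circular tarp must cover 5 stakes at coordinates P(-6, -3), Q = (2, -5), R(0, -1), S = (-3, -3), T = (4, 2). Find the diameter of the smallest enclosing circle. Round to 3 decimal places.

The farthest pair is P–T with squared distance 125. The circle on this segment as diameter has centre (-1, -0.5) and r² = 125/4 = 31.25.
Check Q: distance² to centre = 29.25 ≤ 31.25, so it lies inside.
All remaining points lie in this disk, and no smaller disk contains both endpoints, so this is the minimum enclosing circle.
Diameter = 2r = 2√(31.25) ≈ 11.180.

11.180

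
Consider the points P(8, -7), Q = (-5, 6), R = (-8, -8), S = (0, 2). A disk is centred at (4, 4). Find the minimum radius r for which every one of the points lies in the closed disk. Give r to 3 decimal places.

16.971

The required radius is the distance from (4, 4) to the farthest point.
Squared distances: 137, 85, 288, 20.
Maximum is 288, attained at R.
r = √288 ≈ 16.971.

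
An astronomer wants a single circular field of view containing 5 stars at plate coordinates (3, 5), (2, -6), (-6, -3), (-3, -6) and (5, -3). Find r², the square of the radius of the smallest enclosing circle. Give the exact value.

A smallest enclosing disk is always determined by at most three of the input points on its boundary.
The minimum enclosing circle is determined by three boundary points: (3, 5), (-6, -3), (-3, -6).
Their circumcentre is (-11/34, -11/34) with r² = 22765/578.
The farthest remaining point (2, -6) is at distance² 21745/578 ≤ 22765/578.

22765/578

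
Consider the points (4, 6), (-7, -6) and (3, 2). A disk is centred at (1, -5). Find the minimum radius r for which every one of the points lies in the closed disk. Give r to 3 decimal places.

11.402

The required radius is the distance from (1, -5) to the farthest point.
Squared distances: 130, 65, 53.
Maximum is 130, attained at (4, 6).
r = √130 ≈ 11.402.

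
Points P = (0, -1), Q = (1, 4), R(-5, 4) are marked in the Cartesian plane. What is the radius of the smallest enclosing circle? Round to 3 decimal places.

Side lengths²: PQ² = 26, PR² = 50, QR² = 36.
Since PR² = 50 < 36 + 26 = 62, the triangle is acute, so the smallest enclosing circle is the circumcircle.
Circumcentre = (-2, 2), r² = 13.
r = √13 ≈ 3.606.

3.606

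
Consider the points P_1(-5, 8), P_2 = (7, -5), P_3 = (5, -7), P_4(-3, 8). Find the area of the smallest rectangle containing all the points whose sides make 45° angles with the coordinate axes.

In coordinates u = x + y, v = x − y the rectangle is axis-aligned; the map (x,y)→(u,v) scales areas by 2.
u-values: 3, 2, -2, 5; range = 5 − (-2) = 7.
v-values: -13, 12, 12, -11; range = 12 − (-13) = 25.
Area = (7 × 25) / 2 = 87.5.

87.5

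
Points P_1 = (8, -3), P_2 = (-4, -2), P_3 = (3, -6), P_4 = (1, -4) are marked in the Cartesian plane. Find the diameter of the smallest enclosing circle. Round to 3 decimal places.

The farthest pair is P_1–P_2 with squared distance 145. The circle on this segment as diameter has centre (2, -2.5) and r² = 145/4 = 36.25.
Check P_3: distance² to centre = 13.25 ≤ 36.25, so it lies inside.
All remaining points lie in this disk, and no smaller disk contains both endpoints, so this is the minimum enclosing circle.
Diameter = 2r = 2√(36.25) ≈ 12.042.

12.042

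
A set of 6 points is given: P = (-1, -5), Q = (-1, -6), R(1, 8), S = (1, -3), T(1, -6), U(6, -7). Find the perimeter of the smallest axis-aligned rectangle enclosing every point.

Width = max x − min x = 6 − (-1) = 7.
Height = max y − min y = 8 − (-7) = 15.
Perimeter = 2(7 + 15) = 44.

44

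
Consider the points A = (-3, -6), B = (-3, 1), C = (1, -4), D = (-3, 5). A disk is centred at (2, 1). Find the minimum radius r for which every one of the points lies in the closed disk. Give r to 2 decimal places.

The required radius is the distance from (2, 1) to the farthest point.
Squared distances: 74, 25, 26, 41.
Maximum is 74, attained at A.
r = √74 ≈ 8.60.

8.60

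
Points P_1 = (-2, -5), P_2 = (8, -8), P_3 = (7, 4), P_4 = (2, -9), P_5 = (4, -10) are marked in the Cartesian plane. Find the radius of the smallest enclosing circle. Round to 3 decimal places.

7.188

The minimum enclosing circle of a finite set is fixed by two of the points (as a diameter) or three (as a circumcircle).
The minimum enclosing circle is determined by three boundary points: P_1, P_3, P_5.
Their circumcentre is (107/22, -63/22) with r² = 12505/242.
The farthest remaining point P_4 is at distance² 11097/242 ≤ 12505/242.
r = √(12505/242) ≈ 7.188.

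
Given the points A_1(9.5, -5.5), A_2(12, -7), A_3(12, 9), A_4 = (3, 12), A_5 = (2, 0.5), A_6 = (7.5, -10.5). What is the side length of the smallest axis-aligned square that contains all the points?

The bounding box has width 10 and height 22.5.
An axis-aligned square enclosing the set must have side ≥ max(width, height).
So the minimum side is max(10, 22.5) = 22.5.

22.5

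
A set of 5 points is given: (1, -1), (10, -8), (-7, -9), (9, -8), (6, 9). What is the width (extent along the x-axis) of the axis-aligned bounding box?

max x = 10, min x = -7, so width = 17.

17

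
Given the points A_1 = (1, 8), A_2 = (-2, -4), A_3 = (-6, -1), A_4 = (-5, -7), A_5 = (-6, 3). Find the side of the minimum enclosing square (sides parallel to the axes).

15

The bounding box has width 7 and height 15.
An axis-aligned square enclosing the set must have side ≥ max(width, height).
So the minimum side is max(7, 15) = 15.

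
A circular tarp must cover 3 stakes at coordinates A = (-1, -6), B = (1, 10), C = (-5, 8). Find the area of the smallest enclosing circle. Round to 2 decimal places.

204.20

Side lengths²: AB² = 260, AC² = 212, BC² = 40.
Since AB² = 260 ≥ 212 + 40 = 252, the angle opposite AB is not acute, so the smallest enclosing circle has AB as diameter.
Centre = midpoint of AB = (0, 2), r² = 260/4 = 65.
Area = π·r² = π·65 ≈ 204.20.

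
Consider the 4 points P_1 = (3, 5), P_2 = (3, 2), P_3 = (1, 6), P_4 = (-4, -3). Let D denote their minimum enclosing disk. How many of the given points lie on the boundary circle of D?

A smallest enclosing disk is always determined by at most three of the input points on its boundary.
The farthest pair is P_1–P_4 with squared distance 113. The circle on this segment as diameter has centre (-0.5, 1) and r² = 113/4 = 28.25.
Check P_2: distance² to centre = 13.25 ≤ 28.25, so it lies inside.
All remaining points lie in this disk, and no smaller disk contains both endpoints, so this is the minimum enclosing circle.
The points at distance exactly r from the centre are P_1, P_4 — 2 points.

2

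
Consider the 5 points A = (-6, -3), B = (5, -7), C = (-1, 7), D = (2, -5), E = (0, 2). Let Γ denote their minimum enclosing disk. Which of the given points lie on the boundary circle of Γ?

A, B, C

A smallest enclosing disk is always determined by at most three of the input points on its boundary.
The minimum enclosing circle is determined by three boundary points: A, B, C.
Their circumcentre is (31/26, -9/26) with r² = 19865/338.
The farthest remaining point D is at distance² 7541/338 ≤ 19865/338.
The points at distance exactly r from the centre are A, B, C — 3 points.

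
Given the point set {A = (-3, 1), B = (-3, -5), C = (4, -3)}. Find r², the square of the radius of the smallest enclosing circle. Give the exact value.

Side lengths²: AB² = 36, AC² = 65, BC² = 53.
Since AC² = 65 < 53 + 36 = 89, the triangle is acute, so the smallest enclosing circle is the circumcircle.
Circumcentre = (-1/14, -2), r² = 3445/196.

3445/196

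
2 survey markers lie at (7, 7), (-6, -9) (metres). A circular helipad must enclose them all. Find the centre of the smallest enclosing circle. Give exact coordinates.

(0.5, -1)

The smallest circle enclosing two points has them as diameter endpoints.
Centre = midpoint = (0.5, -1); r² = |(7, 7)−(-6, -9)|²/4 = 425/4 = 106.25.
Centre = (0.5, -1).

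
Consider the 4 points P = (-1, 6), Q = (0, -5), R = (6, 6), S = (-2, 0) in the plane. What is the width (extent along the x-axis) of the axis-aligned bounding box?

8

max x = 6, min x = -2, so width = 8.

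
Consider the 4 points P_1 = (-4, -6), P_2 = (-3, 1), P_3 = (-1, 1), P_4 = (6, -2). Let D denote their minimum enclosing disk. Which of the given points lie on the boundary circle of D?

A smallest enclosing disk is always determined by at most three of the input points on its boundary.
The minimum enclosing circle is determined by three boundary points: P_1, P_2, P_4.
Their circumcentre is (7/11, -34/11) with r² = 3625/121.
The farthest remaining point P_3 is at distance² 2349/121 ≤ 3625/121.
The points at distance exactly r from the centre are P_1, P_2, P_4 — 3 points.

P_1, P_2, P_4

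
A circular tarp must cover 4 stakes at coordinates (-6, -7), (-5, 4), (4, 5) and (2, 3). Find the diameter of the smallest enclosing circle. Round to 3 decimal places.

15.620

By Welzl's lemma the MEC is supported by two points (diametrically opposite) or three points (on a circumcircle).
The farthest pair is (-6, -7)–(4, 5) with squared distance 244. The circle on this segment as diameter has centre (-1, -1) and r² = 244/4 = 61.
Check (-5, 4): distance² to centre = 41 ≤ 61, so it lies inside.
All remaining points lie in this disk, and no smaller disk contains both endpoints, so this is the minimum enclosing circle.
Diameter = 2r = 2√61 ≈ 15.620.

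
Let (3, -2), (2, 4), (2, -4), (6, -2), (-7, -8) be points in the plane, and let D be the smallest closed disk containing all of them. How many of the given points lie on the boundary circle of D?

3

By Welzl's lemma the MEC is supported by two points (diametrically opposite) or three points (on a circumcircle).
The minimum enclosing circle is determined by three boundary points: (2, 4), (6, -2), (-7, -8).
Their circumcentre is (-53/34, -46/17) with r² = 66625/1156.
The farthest remaining point (3, -2) is at distance² 24601/1156 ≤ 66625/1156.
The points at distance exactly r from the centre are (2, 4), (6, -2), (-7, -8) — 3 points.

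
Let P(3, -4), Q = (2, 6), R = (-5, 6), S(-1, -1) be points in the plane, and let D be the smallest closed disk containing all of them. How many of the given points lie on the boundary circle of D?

The farthest pair is P–R with squared distance 164. The circle on this segment as diameter has centre (-1, 1) and r² = 164/4 = 41.
Check Q: distance² to centre = 34 ≤ 41, so it lies inside.
All remaining points lie in this disk, and no smaller disk contains both endpoints, so this is the minimum enclosing circle.
The points at distance exactly r from the centre are P, R — 2 points.

2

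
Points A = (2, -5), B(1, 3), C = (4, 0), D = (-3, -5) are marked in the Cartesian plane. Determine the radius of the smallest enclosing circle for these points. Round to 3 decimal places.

By Welzl's lemma the MEC is supported by two points (diametrically opposite) or three points (on a circumcircle).
The minimum enclosing circle is determined by three boundary points: B, C, D.
Their circumcentre is (-1/3, -4/3) with r² = 185/9.
The farthest remaining point A is at distance² 170/9 ≤ 185/9.
r = √(185/9) ≈ 4.534.

4.534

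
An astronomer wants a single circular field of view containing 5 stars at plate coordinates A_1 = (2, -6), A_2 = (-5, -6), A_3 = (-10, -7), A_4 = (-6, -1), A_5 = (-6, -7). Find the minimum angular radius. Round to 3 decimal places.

A smallest enclosing disk is always determined by at most three of the input points on its boundary.
The farthest pair is A_1–A_3 with squared distance 145. The circle on this segment as diameter has centre (-4, -6.5) and r² = 145/4 = 36.25.
Check A_2: distance² to centre = 1.25 ≤ 36.25, so it lies inside.
All remaining points lie in this disk, and no smaller disk contains both endpoints, so this is the minimum enclosing circle.
r = √(36.25) ≈ 6.021.

6.021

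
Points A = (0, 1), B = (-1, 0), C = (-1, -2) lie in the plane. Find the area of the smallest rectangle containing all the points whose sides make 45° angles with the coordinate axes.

In coordinates u = x + y, v = x − y the rectangle is axis-aligned; the map (x,y)→(u,v) scales areas by 2.
u-values: 1, -1, -3; range = 1 − (-3) = 4.
v-values: -1, -1, 1; range = 1 − (-1) = 2.
Area = (4 × 2) / 2 = 4.

4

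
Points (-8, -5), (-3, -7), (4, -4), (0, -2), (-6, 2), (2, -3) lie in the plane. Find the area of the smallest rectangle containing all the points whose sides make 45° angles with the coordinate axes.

In coordinates u = x + y, v = x − y the rectangle is axis-aligned; the map (x,y)→(u,v) scales areas by 2.
u-values: -13, -10, 0, -2, -4, -1; range = 0 − (-13) = 13.
v-values: -3, 4, 8, 2, -8, 5; range = 8 − (-8) = 16.
Area = (13 × 16) / 2 = 104.

104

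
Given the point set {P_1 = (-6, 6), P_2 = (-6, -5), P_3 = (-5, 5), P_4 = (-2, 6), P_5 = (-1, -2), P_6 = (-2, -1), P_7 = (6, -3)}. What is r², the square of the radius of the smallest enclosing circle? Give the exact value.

57.8125

The minimum enclosing circle is determined by three boundary points: P_1, P_2, P_7.
Their circumcentre is (-0.75, 0.5) with r² = 57.8125.
The farthest remaining point P_3 is at distance² 38.3125 ≤ 57.8125.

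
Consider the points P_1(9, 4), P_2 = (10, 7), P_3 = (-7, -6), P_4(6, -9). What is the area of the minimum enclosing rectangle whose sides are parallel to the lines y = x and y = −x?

240

In coordinates u = x + y, v = x − y the rectangle is axis-aligned; the map (x,y)→(u,v) scales areas by 2.
u-values: 13, 17, -13, -3; range = 17 − (-13) = 30.
v-values: 5, 3, -1, 15; range = 15 − (-1) = 16.
Area = (30 × 16) / 2 = 240.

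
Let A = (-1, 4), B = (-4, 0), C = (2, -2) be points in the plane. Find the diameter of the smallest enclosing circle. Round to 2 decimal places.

7.07

Side lengths²: AB² = 25, AC² = 45, BC² = 40.
Since AC² = 45 < 40 + 25 = 65, the triangle is acute, so the smallest enclosing circle is the circumcircle.
Circumcentre = (-0.5, 0.5), r² = 12.5.
Diameter = 2r = 2√(12.5) ≈ 7.07.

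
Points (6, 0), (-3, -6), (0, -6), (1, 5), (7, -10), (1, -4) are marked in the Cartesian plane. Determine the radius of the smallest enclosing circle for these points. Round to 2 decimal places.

8.08

A smallest enclosing disk is always determined by at most three of the input points on its boundary.
The farthest pair is (1, 5)–(7, -10) with squared distance 261. The circle on this segment as diameter has centre (4, -2.5) and r² = 261/4 = 65.25.
Check (6, 0): distance² to centre = 10.25 ≤ 65.25, so it lies inside.
All remaining points lie in this disk, and no smaller disk contains both endpoints, so this is the minimum enclosing circle.
r = √(65.25) ≈ 8.08.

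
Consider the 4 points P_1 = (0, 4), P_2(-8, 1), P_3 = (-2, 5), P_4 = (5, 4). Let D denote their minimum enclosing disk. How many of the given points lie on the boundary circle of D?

By Welzl's lemma the MEC is supported by two points (diametrically opposite) or three points (on a circumcircle).
The farthest pair is P_2–P_4 with squared distance 178. The circle on this segment as diameter has centre (-1.5, 2.5) and r² = 178/4 = 44.5.
Check P_1: distance² to centre = 4.5 ≤ 44.5, so it lies inside.
All remaining points lie in this disk, and no smaller disk contains both endpoints, so this is the minimum enclosing circle.
The points at distance exactly r from the centre are P_2, P_4 — 2 points.

2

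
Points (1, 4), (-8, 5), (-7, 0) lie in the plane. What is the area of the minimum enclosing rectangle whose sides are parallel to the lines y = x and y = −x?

60

In coordinates u = x + y, v = x − y the rectangle is axis-aligned; the map (x,y)→(u,v) scales areas by 2.
u-values: 5, -3, -7; range = 5 − (-7) = 12.
v-values: -3, -13, -7; range = -3 − (-13) = 10.
Area = (12 × 10) / 2 = 60.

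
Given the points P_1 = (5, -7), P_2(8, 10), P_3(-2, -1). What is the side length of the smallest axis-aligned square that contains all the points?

17

The bounding box has width 10 and height 17.
An axis-aligned square enclosing the set must have side ≥ max(width, height).
So the minimum side is max(10, 17) = 17.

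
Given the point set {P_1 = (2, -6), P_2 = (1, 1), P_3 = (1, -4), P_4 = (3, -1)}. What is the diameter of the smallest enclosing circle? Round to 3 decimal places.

The farthest pair is P_1–P_2 with squared distance 50. The circle on this segment as diameter has centre (1.5, -2.5) and r² = 50/4 = 12.5.
Check P_3: distance² to centre = 2.5 ≤ 12.5, so it lies inside.
All remaining points lie in this disk, and no smaller disk contains both endpoints, so this is the minimum enclosing circle.
Diameter = 2r = 2√(12.5) ≈ 7.071.

7.071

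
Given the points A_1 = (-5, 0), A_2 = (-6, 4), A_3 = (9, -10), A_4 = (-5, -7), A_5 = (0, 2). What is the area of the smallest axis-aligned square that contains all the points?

225

The bounding box has width 15 and height 14.
An axis-aligned square enclosing the set must have side ≥ max(width, height).
So the minimum side is max(15, 14) = 15.
Area = 15² = 225.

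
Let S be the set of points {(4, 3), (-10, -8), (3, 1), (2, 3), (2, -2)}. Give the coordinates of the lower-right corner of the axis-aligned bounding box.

(4, -8)

x-range [-10, 4], y-range [-8, 3].
The lower-right corner is (4, -8).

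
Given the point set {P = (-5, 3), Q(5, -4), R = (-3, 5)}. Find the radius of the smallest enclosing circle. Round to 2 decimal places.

Side lengths²: PQ² = 149, PR² = 8, QR² = 145.
Since PQ² = 149 < 145 + 8 = 153, the triangle is acute, so the smallest enclosing circle is the circumcircle.
Circumcentre = (7/34, -7/34), r² = 21605/578.
r = √(21605/578) ≈ 6.11.

6.11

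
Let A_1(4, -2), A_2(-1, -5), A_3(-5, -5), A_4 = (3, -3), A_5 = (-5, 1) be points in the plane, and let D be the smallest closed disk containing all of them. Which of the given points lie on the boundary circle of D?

By Welzl's lemma the MEC is supported by two points (diametrically opposite) or three points (on a circumcircle).
The minimum enclosing circle is determined by three boundary points: A_1, A_3, A_5.
Their circumcentre is (-1, -2) with r² = 25.
The farthest remaining point A_4 is at distance² 17 ≤ 25.
The points at distance exactly r from the centre are A_1, A_3, A_5 — 3 points.

A_1, A_3, A_5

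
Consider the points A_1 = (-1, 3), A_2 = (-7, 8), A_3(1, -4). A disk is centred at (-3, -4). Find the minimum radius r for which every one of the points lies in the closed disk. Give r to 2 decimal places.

12.65

The required radius is the distance from (-3, -4) to the farthest point.
Squared distances: 53, 160, 16.
Maximum is 160, attained at A_2.
r = √160 ≈ 12.65.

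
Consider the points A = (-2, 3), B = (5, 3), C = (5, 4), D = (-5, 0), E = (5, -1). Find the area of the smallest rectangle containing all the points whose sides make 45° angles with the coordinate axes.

77

In coordinates u = x + y, v = x − y the rectangle is axis-aligned; the map (x,y)→(u,v) scales areas by 2.
u-values: 1, 8, 9, -5, 4; range = 9 − (-5) = 14.
v-values: -5, 2, 1, -5, 6; range = 6 − (-5) = 11.
Area = (14 × 11) / 2 = 77.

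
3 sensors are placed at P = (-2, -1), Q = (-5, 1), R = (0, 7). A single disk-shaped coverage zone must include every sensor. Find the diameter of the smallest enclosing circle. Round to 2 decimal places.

8.29

Side lengths²: PQ² = 13, PR² = 68, QR² = 61.
Since PR² = 68 < 61 + 13 = 74, the triangle is acute, so the smallest enclosing circle is the circumcircle.
Circumcentre = (-10/7, 87/28), r² = 13481/784.
Diameter = 2r = 2√(13481/784) ≈ 8.29.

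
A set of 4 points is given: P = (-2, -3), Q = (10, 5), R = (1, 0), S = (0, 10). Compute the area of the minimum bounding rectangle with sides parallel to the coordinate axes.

x ranges over [-2, 10], width 12.
y ranges over [-3, 10], height 13.
Area = 12 × 13 = 156.

156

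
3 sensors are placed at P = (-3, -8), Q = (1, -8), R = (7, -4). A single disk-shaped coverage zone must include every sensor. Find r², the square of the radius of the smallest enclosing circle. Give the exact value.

Side lengths²: PQ² = 16, PR² = 116, QR² = 52.
Since PR² = 116 ≥ 52 + 16 = 68, the angle opposite PR is not acute, so the smallest enclosing circle has PR as diameter.
Centre = midpoint of PR = (2, -6), r² = 116/4 = 29.

29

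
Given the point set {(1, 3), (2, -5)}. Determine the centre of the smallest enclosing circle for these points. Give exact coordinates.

(1.5, -1)

The smallest circle enclosing two points has them as diameter endpoints.
Centre = midpoint = (1.5, -1); r² = |(1, 3)−(2, -5)|²/4 = 65/4 = 16.25.
Centre = (1.5, -1).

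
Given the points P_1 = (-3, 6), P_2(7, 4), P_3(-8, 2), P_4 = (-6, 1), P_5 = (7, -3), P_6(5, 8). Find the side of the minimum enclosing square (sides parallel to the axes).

15

The bounding box has width 15 and height 11.
An axis-aligned square enclosing the set must have side ≥ max(width, height).
So the minimum side is max(15, 11) = 15.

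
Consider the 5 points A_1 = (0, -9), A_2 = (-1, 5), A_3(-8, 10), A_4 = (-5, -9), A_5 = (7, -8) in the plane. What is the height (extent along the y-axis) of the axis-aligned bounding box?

19

max y = 10, min y = -9, so height = 19.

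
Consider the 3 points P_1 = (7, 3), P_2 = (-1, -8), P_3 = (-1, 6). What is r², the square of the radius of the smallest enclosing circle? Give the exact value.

Side lengths²: P_1P_2² = 185, P_1P_3² = 73, P_2P_3² = 196.
Since P_2P_3² = 196 < 185 + 73 = 258, the triangle is acute, so the smallest enclosing circle is the circumcircle.
Circumcentre = (0.9375, -1), r² = 52.75390625.

52.75390625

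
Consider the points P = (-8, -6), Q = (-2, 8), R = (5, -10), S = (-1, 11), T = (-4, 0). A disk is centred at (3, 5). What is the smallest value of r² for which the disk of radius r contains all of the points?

242

The required radius is the distance from (3, 5) to the farthest point.
Squared distances: 242, 34, 229, 52, 74.
Maximum is 242, attained at P.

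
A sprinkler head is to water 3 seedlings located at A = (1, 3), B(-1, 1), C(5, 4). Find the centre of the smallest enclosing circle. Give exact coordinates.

(2, 2.5)

Side lengths²: AB² = 8, AC² = 17, BC² = 45.
Since BC² = 45 ≥ 17 + 8 = 25, the angle opposite BC is not acute, so the smallest enclosing circle has BC as diameter.
Centre = midpoint of BC = (2, 2.5), r² = 45/4 = 11.25.
Centre = (2, 2.5).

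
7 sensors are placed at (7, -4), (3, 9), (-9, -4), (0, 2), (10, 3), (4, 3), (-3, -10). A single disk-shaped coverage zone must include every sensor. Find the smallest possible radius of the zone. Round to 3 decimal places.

10.124

A smallest enclosing disk is always determined by at most three of the input points on its boundary.
The farthest pair is (-9, -4)–(10, 3) with squared distance 410. The circle on this segment as diameter has centre (0.5, -0.5) and r² = 410/4 = 102.5.
Check (7, -4): distance² to centre = 54.5 ≤ 102.5, so it lies inside.
All remaining points lie in this disk, and no smaller disk contains both endpoints, so this is the minimum enclosing circle.
r = √(102.5) ≈ 10.124.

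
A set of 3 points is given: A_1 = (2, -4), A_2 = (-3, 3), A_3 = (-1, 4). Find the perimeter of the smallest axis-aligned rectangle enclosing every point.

26

Width = max x − min x = 2 − (-3) = 5.
Height = max y − min y = 4 − (-4) = 8.
Perimeter = 2(5 + 8) = 26.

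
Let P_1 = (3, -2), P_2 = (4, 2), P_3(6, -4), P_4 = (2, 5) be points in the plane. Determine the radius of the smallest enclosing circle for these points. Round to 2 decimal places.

4.92

The minimum enclosing circle of a finite set is fixed by two of the points (as a diameter) or three (as a circumcircle).
The farthest pair is P_3–P_4 with squared distance 97. The circle on this segment as diameter has centre (4, 0.5) and r² = 97/4 = 24.25.
Check P_1: distance² to centre = 7.25 ≤ 24.25, so it lies inside.
All remaining points lie in this disk, and no smaller disk contains both endpoints, so this is the minimum enclosing circle.
r = √(24.25) ≈ 4.92.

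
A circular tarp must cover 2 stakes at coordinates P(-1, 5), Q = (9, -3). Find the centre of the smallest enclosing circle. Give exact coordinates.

The smallest circle enclosing two points has them as diameter endpoints.
Centre = midpoint = (4, 1); r² = |PQ|²/4 = 164/4 = 41.
Centre = (4, 1).

(4, 1)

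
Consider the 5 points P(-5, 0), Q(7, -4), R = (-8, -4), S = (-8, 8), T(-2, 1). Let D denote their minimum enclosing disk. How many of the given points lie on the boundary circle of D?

3

The minimum enclosing circle of a finite set is fixed by two of the points (as a diameter) or three (as a circumcircle).
The farthest pair is Q–S with squared distance 369. The circle on this segment as diameter has centre (-0.5, 2) and r² = 369/4 = 92.25.
Check P: distance² to centre = 24.25 ≤ 92.25, so it lies inside.
All remaining points lie in this disk, and no smaller disk contains both endpoints, so this is the minimum enclosing circle.
The points at distance exactly r from the centre are Q, R, S — 3 points.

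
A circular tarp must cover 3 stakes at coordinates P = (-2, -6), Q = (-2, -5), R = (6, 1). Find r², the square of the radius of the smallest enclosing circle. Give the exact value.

Side lengths²: PQ² = 1, PR² = 113, QR² = 100.
Since PR² = 113 ≥ 100 + 1 = 101, the angle opposite PR is not acute, so the smallest enclosing circle has PR as diameter.
Centre = midpoint of PR = (2, -2.5), r² = 113/4 = 28.25.

28.25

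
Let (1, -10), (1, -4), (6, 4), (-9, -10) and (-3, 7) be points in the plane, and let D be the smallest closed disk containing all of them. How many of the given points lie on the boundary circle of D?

The farthest pair is (6, 4)–(-9, -10) with squared distance 421. The circle on this segment as diameter has centre (-1.5, -3) and r² = 421/4 = 105.25.
Check (1, -10): distance² to centre = 55.25 ≤ 105.25, so it lies inside.
All remaining points lie in this disk, and no smaller disk contains both endpoints, so this is the minimum enclosing circle.
The points at distance exactly r from the centre are (6, 4), (-9, -10) — 2 points.

2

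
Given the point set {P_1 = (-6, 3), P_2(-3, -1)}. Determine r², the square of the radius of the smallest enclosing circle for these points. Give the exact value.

The smallest circle enclosing two points has them as diameter endpoints.
Centre = midpoint = (-4.5, 1); r² = |P_1P_2|²/4 = 25/4 = 6.25.

6.25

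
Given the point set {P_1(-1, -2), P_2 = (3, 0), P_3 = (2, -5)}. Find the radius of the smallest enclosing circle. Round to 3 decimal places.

2.687

Side lengths²: P_1P_2² = 20, P_1P_3² = 18, P_2P_3² = 26.
Since P_2P_3² = 26 < 20 + 18 = 38, the triangle is acute, so the smallest enclosing circle is the circumcircle.
Circumcentre = (5/3, -7/3), r² = 65/9.
r = √(65/9) ≈ 2.687.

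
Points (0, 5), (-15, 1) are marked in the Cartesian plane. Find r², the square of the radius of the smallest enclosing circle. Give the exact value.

60.25

The smallest circle enclosing two points has them as diameter endpoints.
Centre = midpoint = (-7.5, 3); r² = |(0, 5)−(-15, 1)|²/4 = 241/4 = 60.25.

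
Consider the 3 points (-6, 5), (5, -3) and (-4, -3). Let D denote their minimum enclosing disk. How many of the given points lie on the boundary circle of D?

Call the three points A, B, C in the order given.
Side lengths²: AB² = 185, AC² = 68, BC² = 81.
Since AB² = 185 ≥ 81 + 68 = 149, the angle opposite AB is not acute, so the smallest enclosing circle has AB as diameter.
Centre = midpoint of AB = (-0.5, 1), r² = 185/4 = 46.25.
The points at distance exactly r from the centre are (-6, 5), (5, -3) — 2 points.

2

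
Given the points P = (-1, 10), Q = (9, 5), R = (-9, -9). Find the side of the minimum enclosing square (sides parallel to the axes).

19

The bounding box has width 18 and height 19.
An axis-aligned square enclosing the set must have side ≥ max(width, height).
So the minimum side is max(18, 19) = 19.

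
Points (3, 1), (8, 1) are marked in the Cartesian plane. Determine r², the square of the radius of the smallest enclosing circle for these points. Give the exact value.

6.25

The smallest circle enclosing two points has them as diameter endpoints.
Centre = midpoint = (5.5, 1); r² = |(3, 1)−(8, 1)|²/4 = 25/4 = 6.25.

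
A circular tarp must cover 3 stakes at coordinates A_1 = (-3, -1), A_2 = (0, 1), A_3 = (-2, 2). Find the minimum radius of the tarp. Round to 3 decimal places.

Side lengths²: A_1A_2² = 13, A_1A_3² = 10, A_2A_3² = 5.
Since A_1A_2² = 13 < 10 + 5 = 15, the triangle is acute, so the smallest enclosing circle is the circumcircle.
Circumcentre = (-23/14, 3/14), r² = 325/98.
r = √(325/98) ≈ 1.821.

1.821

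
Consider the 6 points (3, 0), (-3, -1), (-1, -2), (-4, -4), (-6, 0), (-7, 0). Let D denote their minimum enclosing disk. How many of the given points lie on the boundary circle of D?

2

The farthest pair is (3, 0)–(-7, 0) with squared distance 100. The circle on this segment as diameter has centre (-2, 0) and r² = 100/4 = 25.
Check (-3, -1): distance² to centre = 2 ≤ 25, so it lies inside.
All remaining points lie in this disk, and no smaller disk contains both endpoints, so this is the minimum enclosing circle.
The points at distance exactly r from the centre are (3, 0), (-7, 0) — 2 points.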